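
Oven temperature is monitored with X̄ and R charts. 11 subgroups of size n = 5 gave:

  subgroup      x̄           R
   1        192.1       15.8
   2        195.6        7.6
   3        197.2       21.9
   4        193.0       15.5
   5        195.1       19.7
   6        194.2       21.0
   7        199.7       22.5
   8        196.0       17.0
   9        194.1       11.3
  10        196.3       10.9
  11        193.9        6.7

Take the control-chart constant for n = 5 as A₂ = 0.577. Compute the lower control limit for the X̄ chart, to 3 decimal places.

X̄̄ = (192.1 + 195.6 + 197.2 + 193.0 + 195.1 + 194.2 + 199.7 + 196.0 + 194.1 + 196.3 + 193.9) / 11 = 2147.2000 / 11 = 195.2000
R̄ = (15.8 + 7.6 + 21.9 + 15.5 + 19.7 + 21.0 + 22.5 + 17.0 + 11.3 + 10.9 + 6.7) / 11 = 169.9000 / 11 = 15.4455
LCL = X̄̄ − A₂·R̄ = 195.2000 − 0.577 × 15.4455 = 186.2880

186.288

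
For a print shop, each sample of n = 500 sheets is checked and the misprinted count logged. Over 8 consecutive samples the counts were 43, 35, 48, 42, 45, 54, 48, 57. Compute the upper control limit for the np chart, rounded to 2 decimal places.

p̄ = Σdᵢ / (k·n) = 372 / (8 × 500) = 0.09300
UCL = np̄ + 3·√(np̄(1−p̄)) = 46.5000 + 3 × √(46.5000×0.90700) = 46.5000 + 3 × 6.4943 = 65.9828

65.98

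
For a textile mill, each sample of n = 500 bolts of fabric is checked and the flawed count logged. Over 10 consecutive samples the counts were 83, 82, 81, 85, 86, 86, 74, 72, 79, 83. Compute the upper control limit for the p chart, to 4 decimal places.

p̄ = Σdᵢ / (k·n) = 811 / (10 × 500) = 0.16220
UCL = p̄ + 3·√(p̄(1−p̄)/n) = 0.16220 + 3 × √(0.16220×0.83780/500) = 0.16220 + 3 × 0.01649 = 0.21166

0.2117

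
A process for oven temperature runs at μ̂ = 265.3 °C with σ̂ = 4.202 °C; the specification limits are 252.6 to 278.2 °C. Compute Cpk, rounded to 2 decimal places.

Cpu = (USL − μ̂) / (3σ̂) = (278.2 − 265.3) / (3 × 4.202) = 1.0233; Cpl = (μ̂ − LSL) / (3σ̂) = (265.3 − 252.6) / (3 × 4.202) = 1.0075; Cpk = min(Cpu, Cpl) = 1.0075

1.01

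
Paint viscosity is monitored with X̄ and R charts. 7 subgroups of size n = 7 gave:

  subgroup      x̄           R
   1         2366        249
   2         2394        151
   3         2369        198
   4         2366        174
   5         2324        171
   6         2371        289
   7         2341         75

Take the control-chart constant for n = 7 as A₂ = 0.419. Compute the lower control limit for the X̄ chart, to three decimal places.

X̄̄ = (2366 + 2394 + 2369 + 2366 + 2324 + 2371 + 2341) / 7 = 16531.0000 / 7 = 2361.5714
R̄ = (249 + 151 + 198 + 174 + 171 + 289 + 75) / 7 = 1307.0000 / 7 = 186.7143
LCL = X̄̄ − A₂·R̄ = 2361.5714 − 0.419 × 186.7143 = 2283.3381

2283.338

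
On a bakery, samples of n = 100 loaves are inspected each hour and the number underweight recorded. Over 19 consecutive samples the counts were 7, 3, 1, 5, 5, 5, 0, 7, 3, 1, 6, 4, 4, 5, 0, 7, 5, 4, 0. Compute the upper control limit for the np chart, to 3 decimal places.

p̄ = Σdᵢ / (k·n) = 72 / (19 × 100) = 0.03789
UCL = np̄ + 3·√(np̄(1−p̄)) = 3.7895 + 3 × √(3.7895×0.96211) = 3.7895 + 3 × 1.9094 = 9.5177

9.518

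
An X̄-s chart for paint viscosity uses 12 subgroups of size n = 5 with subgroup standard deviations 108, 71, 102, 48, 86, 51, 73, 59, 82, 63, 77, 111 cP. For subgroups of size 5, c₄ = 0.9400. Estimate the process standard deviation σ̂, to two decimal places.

s̄ = (108 + 71 + 102 + 48 + 86 + 51 + 73 + 59 + 82 + 63 + 77 + 111) / 12 = 77.5833
σ̂ = s̄ / c₄ = 77.5833 / 0.9400 = 82.5355

82.54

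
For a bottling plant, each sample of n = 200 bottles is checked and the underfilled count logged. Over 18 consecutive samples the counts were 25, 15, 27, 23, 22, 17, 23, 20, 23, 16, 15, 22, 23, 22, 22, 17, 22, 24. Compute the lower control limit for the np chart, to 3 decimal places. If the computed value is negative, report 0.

p̄ = Σdᵢ / (k·n) = 378 / (18 × 200) = 0.10500
LCL = np̄ − 3·√(np̄(1−p̄)) = 21.0000 − 3 × 4.3353 = 7.9940

7.994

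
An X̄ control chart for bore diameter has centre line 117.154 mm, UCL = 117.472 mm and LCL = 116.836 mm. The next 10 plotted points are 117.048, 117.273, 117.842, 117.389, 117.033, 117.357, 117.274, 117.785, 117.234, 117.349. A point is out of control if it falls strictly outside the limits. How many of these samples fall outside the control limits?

Compare each point to [116.836, 117.472]: sample 3 = 117.842 > UCL; sample 8 = 117.785 > UCL.

2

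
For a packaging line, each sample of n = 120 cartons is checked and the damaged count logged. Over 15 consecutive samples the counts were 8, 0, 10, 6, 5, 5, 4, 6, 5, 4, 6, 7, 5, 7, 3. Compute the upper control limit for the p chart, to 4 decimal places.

p̄ = Σdᵢ / (k·n) = 81 / (15 × 120) = 0.04500
UCL = p̄ + 3·√(p̄(1−p̄)/n) = 0.04500 + 3 × √(0.04500×0.95500/120) = 0.04500 + 3 × 0.01892 = 0.10177

0.1018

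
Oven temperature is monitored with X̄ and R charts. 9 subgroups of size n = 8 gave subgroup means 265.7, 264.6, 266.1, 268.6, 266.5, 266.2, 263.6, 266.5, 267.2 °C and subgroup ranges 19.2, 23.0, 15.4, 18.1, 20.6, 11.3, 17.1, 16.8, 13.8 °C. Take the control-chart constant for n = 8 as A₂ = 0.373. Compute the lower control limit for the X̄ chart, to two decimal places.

259.67

X̄̄ = (265.7 + 264.6 + 266.1 + 268.6 + 266.5 + 266.2 + 263.6 + 266.5 + 267.2) / 9 = 2395.0000 / 9 = 266.1111
R̄ = (19.2 + 23.0 + 15.4 + 18.1 + 20.6 + 11.3 + 17.1 + 16.8 + 13.8) / 9 = 155.3000 / 9 = 17.2556
LCL = X̄̄ − A₂·R̄ = 266.1111 − 0.373 × 17.2556 = 259.6748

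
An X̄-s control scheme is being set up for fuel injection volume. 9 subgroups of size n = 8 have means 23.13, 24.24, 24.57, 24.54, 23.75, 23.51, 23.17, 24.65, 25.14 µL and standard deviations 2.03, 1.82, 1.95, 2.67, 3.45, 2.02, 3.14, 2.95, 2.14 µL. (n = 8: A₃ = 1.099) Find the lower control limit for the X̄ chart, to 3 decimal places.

X̄̄ = (23.13 + 24.24 + 24.57 + 24.54 + 23.75 + 23.51 + 23.17 + 24.65 + 25.14) / 9 = 24.0778
s̄ = (2.03 + 1.82 + 1.95 + 2.67 + 3.45 + 2.02 + 3.14 + 2.95 + 2.14) / 9 = 2.4633
LCL = X̄̄ − A₃·s̄ = 24.0778 − 1.099 × 2.4633 = 21.3706

21.371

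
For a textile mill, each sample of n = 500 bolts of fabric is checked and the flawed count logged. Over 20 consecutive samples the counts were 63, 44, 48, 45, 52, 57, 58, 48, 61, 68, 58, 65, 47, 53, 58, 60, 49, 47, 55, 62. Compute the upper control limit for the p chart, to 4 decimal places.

p̄ = Σdᵢ / (k·n) = 1098 / (20 × 500) = 0.10980
UCL = p̄ + 3·√(p̄(1−p̄)/n) = 0.10980 + 3 × √(0.10980×0.89020/500) = 0.10980 + 3 × 0.01398 = 0.15175

0.1517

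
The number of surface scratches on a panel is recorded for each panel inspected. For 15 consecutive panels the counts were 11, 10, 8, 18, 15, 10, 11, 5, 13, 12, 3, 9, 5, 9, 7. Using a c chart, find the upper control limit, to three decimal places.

19.093

c̄ = (11 + 10 + 8 + 18 + 15 + 10 + 11 + 5 + 13 + 12 + 3 + 9 + 5 + 9 + 7) / 15 = 146 / 15 = 9.7333
UCL = c̄ + 3√c̄ = 9.7333 + 3 × √9.7333 = 9.7333 + 3 × 3.1198 = 19.0928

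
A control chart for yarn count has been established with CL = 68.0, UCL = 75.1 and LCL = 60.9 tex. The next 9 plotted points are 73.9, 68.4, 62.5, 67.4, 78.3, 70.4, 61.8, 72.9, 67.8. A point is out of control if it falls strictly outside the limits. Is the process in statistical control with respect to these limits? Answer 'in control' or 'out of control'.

out of control

Compare each point to [60.9, 75.1]: sample 5 = 78.3 > UCL.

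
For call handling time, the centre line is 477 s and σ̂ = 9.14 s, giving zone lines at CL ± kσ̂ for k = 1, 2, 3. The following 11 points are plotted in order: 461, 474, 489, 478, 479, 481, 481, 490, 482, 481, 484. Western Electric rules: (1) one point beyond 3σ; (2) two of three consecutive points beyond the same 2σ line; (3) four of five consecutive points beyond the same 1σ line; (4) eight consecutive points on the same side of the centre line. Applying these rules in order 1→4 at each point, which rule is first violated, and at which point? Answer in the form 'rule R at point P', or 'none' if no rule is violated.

rule 4 at point 10

Zone of each point (C = within 1σ̂, B = 1σ̂–2σ̂, A = 2σ̂–3σ̂, * = beyond 3σ̂; sign = side of CL): 1:-B, 2:-C, 3:+B, 4:+C, 5:+C, 6:+C, 7:+C, 8:+B, 9:+C, 10:+C, 11:+C
Rule 4 (eight consecutive points on the same side of the centre line) is satisfied at point 10.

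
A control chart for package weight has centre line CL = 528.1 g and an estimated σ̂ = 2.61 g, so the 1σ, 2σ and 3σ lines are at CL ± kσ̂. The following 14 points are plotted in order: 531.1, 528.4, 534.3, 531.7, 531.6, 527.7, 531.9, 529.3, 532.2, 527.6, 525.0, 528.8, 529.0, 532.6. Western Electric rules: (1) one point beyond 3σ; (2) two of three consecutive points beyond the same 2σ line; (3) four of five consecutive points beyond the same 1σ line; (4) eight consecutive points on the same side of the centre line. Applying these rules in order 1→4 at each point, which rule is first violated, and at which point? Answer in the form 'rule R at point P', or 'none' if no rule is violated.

Zone of each point (C = within 1σ̂, B = 1σ̂–2σ̂, A = 2σ̂–3σ̂, * = beyond 3σ̂; sign = side of CL): 1:+B, 2:+C, 3:+A, 4:+B, 5:+B, 6:-C, 7:+B, 8:+C, 9:+B, 10:-C, 11:-B, 12:+C, 13:+C, 14:+B
Rule 3 (four of five consecutive points beyond the same 1σ limit) is satisfied at point 5.

rule 3 at point 5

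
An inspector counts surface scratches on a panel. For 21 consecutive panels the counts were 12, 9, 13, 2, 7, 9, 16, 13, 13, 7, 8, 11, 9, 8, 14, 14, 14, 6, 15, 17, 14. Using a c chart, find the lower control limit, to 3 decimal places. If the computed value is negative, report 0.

1.050

c̄ = (12 + 9 + 13 + 2 + 7 + 9 + 16 + 13 + 13 + 7 + 8 + 11 + 9 + 8 + 14 + 14 + 14 + 6 + 15 + 17 + 14) / 21 = 231 / 21 = 11.0000
LCL = c̄ − 3√c̄ = 11.0000 − 3 × 3.3166 = 1.0501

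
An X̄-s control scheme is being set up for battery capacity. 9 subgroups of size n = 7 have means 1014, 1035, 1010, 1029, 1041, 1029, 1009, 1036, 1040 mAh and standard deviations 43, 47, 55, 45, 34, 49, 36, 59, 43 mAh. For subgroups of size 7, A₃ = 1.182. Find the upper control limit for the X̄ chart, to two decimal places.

X̄̄ = (1014 + 1035 + 1010 + 1029 + 1041 + 1029 + 1009 + 1036 + 1040) / 9 = 1027.0000
s̄ = (43 + 47 + 55 + 45 + 34 + 49 + 36 + 59 + 43) / 9 = 45.6667
UCL = X̄̄ + A₃·s̄ = 1027.0000 + 1.182 × 45.6667 = 1080.9780

1080.98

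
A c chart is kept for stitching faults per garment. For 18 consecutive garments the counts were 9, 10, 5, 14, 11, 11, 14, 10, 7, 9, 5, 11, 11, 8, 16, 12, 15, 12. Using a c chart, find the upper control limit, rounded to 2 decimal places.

c̄ = (9 + 10 + 5 + 14 + 11 + 11 + 14 + 10 + 7 + 9 + 5 + 11 + 11 + 8 + 16 + 12 + 15 + 12) / 18 = 190 / 18 = 10.5556
UCL = c̄ + 3√c̄ = 10.5556 + 3 × √10.5556 = 10.5556 + 3 × 3.2489 = 20.3023

20.30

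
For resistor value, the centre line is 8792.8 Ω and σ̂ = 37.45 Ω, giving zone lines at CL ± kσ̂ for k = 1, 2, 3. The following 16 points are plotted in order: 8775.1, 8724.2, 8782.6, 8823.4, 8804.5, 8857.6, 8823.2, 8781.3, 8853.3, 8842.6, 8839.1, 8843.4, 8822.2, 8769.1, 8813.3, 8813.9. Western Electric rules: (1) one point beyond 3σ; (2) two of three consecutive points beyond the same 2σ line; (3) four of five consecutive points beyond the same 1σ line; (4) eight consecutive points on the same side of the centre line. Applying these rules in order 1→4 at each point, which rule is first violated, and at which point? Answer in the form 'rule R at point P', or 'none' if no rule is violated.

rule 3 at point 12

Zone of each point (C = within 1σ̂, B = 1σ̂–2σ̂, A = 2σ̂–3σ̂, * = beyond 3σ̂; sign = side of CL): 1:-C, 2:-B, 3:-C, 4:+C, 5:+C, 6:+B, 7:+C, 8:-C, 9:+B, 10:+B, 11:+B, 12:+B, 13:+C, 14:-C, 15:+C, 16:+C
Rule 3 (four of five consecutive points beyond the same 1σ limit) is satisfied at point 12.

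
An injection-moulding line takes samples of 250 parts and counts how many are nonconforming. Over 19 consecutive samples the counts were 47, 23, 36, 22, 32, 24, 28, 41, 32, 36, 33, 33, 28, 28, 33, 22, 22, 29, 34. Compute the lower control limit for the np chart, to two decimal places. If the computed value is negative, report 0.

15.12

p̄ = Σdᵢ / (k·n) = 583 / (19 × 250) = 0.12274
LCL = np̄ − 3·√(np̄(1−p̄)) = 30.6842 − 3 × 5.1883 = 15.1194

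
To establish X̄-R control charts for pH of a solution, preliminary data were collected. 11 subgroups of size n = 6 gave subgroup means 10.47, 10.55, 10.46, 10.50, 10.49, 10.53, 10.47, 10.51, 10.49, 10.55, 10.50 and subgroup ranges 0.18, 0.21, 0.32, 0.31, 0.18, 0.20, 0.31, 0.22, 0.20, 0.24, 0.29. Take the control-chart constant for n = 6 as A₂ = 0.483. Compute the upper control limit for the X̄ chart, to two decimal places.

X̄̄ = (10.47 + 10.55 + 10.46 + 10.50 + 10.49 + 10.53 + 10.47 + 10.51 + 10.49 + 10.55 + 10.50) / 11 = 115.5200 / 11 = 10.5018
R̄ = (0.18 + 0.21 + 0.32 + 0.31 + 0.18 + 0.20 + 0.31 + 0.22 + 0.20 + 0.24 + 0.29) / 11 = 2.6600 / 11 = 0.2418
UCL = X̄̄ + A₂·R̄ = 10.5018 + 0.483 × 0.2418 = 10.6186

10.62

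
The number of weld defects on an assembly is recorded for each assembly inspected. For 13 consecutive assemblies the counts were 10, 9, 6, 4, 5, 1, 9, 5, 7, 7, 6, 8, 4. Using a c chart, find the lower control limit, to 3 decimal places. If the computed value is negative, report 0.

0.000

c̄ = (10 + 9 + 6 + 4 + 5 + 1 + 9 + 5 + 7 + 7 + 6 + 8 + 4) / 13 = 81 / 13 = 6.2308
LCL = c̄ − 3√c̄ = 6.2308 − 3 × 2.4962 = -1.2577 → 0 (cannot be negative)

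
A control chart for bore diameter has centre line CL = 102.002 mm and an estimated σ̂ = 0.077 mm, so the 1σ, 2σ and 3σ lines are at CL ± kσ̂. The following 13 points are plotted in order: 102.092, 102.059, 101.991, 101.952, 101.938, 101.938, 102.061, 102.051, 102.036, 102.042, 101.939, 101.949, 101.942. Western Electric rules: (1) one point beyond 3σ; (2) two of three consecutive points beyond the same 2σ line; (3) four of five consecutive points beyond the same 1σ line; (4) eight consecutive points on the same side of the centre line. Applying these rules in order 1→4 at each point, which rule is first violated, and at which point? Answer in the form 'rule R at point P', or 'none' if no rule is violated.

none

Zone of each point (C = within 1σ̂, B = 1σ̂–2σ̂, A = 2σ̂–3σ̂, * = beyond 3σ̂; sign = side of CL): 1:+B, 2:+C, 3:-C, 4:-C, 5:-C, 6:-C, 7:+C, 8:+C, 9:+C, 10:+C, 11:-C, 12:-C, 13:-C
No rule fires across all 13 points.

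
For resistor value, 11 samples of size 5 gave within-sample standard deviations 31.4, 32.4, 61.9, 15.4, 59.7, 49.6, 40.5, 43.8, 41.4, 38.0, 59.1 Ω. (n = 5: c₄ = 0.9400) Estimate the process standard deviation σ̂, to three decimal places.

s̄ = (31.4 + 32.4 + 61.9 + 15.4 + 59.7 + 49.6 + 40.5 + 43.8 + 41.4 + 38.0 + 59.1) / 11 = 43.0182
σ̂ = s̄ / c₄ = 43.0182 / 0.9400 = 45.7640

45.764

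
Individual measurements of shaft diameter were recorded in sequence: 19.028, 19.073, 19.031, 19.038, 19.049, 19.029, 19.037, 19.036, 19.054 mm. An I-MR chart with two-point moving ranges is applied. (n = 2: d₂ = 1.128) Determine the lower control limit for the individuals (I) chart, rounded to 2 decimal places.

X̄ = (19.028 + 19.073 + 19.031 + 19.038 + 19.049 + 19.029 + 19.037 + 19.036 + 19.054) / 9 = 19.0417
Moving ranges: 0.045, 0.042, 0.007, 0.011, 0.020, 0.008, 0.001, 0.018; M̄R̄ = 0.1520 / 8 = 0.0190
LCL = X̄ − 3·M̄R̄/d₂ = 19.0417 − 3 × 0.0190 / 1.128 = 18.9911

18.99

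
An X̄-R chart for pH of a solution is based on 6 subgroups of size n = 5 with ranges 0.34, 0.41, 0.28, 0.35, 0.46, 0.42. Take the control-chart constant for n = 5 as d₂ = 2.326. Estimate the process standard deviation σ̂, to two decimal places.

R̄ = (0.34 + 0.41 + 0.28 + 0.35 + 0.46 + 0.42) / 6 = 0.3767
σ̂ = R̄ / d₂ = 0.3767 / 2.326 = 0.1619

0.16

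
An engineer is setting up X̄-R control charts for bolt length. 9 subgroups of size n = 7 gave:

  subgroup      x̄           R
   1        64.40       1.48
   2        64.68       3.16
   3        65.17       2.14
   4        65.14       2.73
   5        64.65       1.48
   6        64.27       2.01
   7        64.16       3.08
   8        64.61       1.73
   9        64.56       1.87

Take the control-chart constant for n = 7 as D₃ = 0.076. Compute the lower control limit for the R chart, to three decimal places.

0.166

R̄ = (1.48 + 3.16 + 2.14 + 2.73 + 1.48 + 2.01 + 3.08 + 1.73 + 1.87) / 9 = 19.6800 / 9 = 2.1867
LCL_R = D₃·R̄ = 0.076 × 2.1867 = 0.1662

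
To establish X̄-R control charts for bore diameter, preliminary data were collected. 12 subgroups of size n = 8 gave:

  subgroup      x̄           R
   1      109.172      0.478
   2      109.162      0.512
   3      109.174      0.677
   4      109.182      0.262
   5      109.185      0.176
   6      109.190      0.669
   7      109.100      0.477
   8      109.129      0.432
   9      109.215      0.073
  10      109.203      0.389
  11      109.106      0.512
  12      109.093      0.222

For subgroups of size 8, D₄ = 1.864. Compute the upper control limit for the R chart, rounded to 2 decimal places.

0.76

R̄ = (0.478 + 0.512 + 0.677 + 0.262 + 0.176 + 0.669 + 0.477 + 0.432 + 0.073 + 0.389 + 0.512 + 0.222) / 12 = 4.8790 / 12 = 0.4066
UCL_R = D₄·R̄ = 1.864 × 0.4066 = 0.7579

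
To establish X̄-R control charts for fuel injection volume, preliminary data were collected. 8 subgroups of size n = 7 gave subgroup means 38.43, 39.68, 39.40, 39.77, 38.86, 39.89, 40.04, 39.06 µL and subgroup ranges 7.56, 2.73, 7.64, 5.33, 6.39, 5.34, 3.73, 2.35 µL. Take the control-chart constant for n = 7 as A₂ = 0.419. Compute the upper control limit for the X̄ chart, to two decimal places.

41.54

X̄̄ = (38.43 + 39.68 + 39.40 + 39.77 + 38.86 + 39.89 + 40.04 + 39.06) / 8 = 315.1300 / 8 = 39.3912
R̄ = (7.56 + 2.73 + 7.64 + 5.33 + 6.39 + 5.34 + 3.73 + 2.35) / 8 = 41.0700 / 8 = 5.1338
UCL = X̄̄ + A₂·R̄ = 39.3912 + 0.419 × 5.1338 = 41.5423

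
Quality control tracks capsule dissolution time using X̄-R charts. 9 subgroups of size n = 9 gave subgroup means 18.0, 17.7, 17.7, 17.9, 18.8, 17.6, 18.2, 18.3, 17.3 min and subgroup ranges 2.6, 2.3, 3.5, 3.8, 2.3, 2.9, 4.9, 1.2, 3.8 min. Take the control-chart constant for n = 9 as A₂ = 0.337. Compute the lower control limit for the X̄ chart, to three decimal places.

X̄̄ = (18.0 + 17.7 + 17.7 + 17.9 + 18.8 + 17.6 + 18.2 + 18.3 + 17.3) / 9 = 161.5000 / 9 = 17.9444
R̄ = (2.6 + 2.3 + 3.5 + 3.8 + 2.3 + 2.9 + 4.9 + 1.2 + 3.8) / 9 = 27.3000 / 9 = 3.0333
LCL = X̄̄ − A₂·R̄ = 17.9444 − 0.337 × 3.0333 = 16.9222

16.922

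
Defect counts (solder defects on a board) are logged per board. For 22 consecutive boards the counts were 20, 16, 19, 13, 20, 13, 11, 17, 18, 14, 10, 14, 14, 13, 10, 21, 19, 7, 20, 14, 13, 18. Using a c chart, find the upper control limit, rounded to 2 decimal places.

c̄ = (20 + 16 + 19 + 13 + 20 + 13 + 11 + 17 + 18 + 14 + 10 + 14 + 14 + 13 + 10 + 21 + 19 + 7 + 20 + 14 + 13 + 18) / 22 = 334 / 22 = 15.1818
UCL = c̄ + 3√c̄ = 15.1818 + 3 × √15.1818 = 15.1818 + 3 × 3.8964 = 26.8710

26.87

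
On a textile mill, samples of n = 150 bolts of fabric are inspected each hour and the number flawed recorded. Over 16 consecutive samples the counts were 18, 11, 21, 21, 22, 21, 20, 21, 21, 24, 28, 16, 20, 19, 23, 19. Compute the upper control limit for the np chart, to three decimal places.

p̄ = Σdᵢ / (k·n) = 325 / (16 × 150) = 0.13542
UCL = np̄ + 3·√(np̄(1−p̄)) = 20.3125 + 3 × √(20.3125×0.86458) = 20.3125 + 3 × 4.1907 = 32.8846

32.885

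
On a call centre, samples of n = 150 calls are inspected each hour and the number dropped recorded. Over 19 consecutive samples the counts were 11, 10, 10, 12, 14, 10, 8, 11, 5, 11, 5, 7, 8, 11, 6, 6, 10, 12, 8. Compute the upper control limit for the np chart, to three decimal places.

18.031

p̄ = Σdᵢ / (k·n) = 175 / (19 × 150) = 0.06140
UCL = np̄ + 3·√(np̄(1−p̄)) = 9.2105 + 3 × √(9.2105×0.93860) = 9.2105 + 3 × 2.9402 = 18.0312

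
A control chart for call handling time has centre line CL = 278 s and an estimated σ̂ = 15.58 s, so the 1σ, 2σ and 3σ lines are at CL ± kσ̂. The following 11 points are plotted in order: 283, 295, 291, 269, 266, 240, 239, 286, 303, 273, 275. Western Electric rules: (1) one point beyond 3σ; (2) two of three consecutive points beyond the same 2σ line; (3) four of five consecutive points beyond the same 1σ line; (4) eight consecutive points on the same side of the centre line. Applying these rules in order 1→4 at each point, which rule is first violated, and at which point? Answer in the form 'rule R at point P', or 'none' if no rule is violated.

Zone of each point (C = within 1σ̂, B = 1σ̂–2σ̂, A = 2σ̂–3σ̂, * = beyond 3σ̂; sign = side of CL): 1:+C, 2:+B, 3:+C, 4:-C, 5:-C, 6:-A, 7:-A, 8:+C, 9:+B, 10:-C, 11:-C
Rule 2 (two of three consecutive points beyond the same 2σ limit) is satisfied at point 7.

rule 2 at point 7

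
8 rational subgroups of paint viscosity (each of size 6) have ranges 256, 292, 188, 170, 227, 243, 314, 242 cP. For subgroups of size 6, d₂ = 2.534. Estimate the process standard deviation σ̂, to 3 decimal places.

95.304

R̄ = (256 + 292 + 188 + 170 + 227 + 243 + 314 + 242) / 8 = 241.5000
σ̂ = R̄ / d₂ = 241.5000 / 2.534 = 95.3039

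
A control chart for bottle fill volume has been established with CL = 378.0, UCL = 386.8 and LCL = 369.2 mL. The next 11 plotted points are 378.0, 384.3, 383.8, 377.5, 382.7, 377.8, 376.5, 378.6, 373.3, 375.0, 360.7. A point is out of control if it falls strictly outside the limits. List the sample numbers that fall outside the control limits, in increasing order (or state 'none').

11

Compare each point to [369.2, 386.8]: sample 11 = 360.7 < LCL.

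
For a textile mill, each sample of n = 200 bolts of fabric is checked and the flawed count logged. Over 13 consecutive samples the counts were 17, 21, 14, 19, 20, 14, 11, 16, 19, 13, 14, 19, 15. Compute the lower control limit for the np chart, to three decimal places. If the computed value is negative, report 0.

4.697

p̄ = Σdᵢ / (k·n) = 212 / (13 × 200) = 0.08154
LCL = np̄ − 3·√(np̄(1−p̄)) = 16.3077 − 3 × 3.8701 = 4.6973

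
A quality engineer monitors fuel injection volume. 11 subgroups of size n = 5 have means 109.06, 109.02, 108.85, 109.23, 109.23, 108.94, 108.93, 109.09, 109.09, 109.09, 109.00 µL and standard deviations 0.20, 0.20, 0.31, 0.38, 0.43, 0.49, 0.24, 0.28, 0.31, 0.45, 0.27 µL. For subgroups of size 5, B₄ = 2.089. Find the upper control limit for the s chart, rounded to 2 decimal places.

s̄ = (0.20 + 0.20 + 0.31 + 0.38 + 0.43 + 0.49 + 0.24 + 0.28 + 0.31 + 0.45 + 0.27) / 11 = 0.3236
UCL_s = B₄·s̄ = 2.089 × 0.3236 = 0.6761

0.68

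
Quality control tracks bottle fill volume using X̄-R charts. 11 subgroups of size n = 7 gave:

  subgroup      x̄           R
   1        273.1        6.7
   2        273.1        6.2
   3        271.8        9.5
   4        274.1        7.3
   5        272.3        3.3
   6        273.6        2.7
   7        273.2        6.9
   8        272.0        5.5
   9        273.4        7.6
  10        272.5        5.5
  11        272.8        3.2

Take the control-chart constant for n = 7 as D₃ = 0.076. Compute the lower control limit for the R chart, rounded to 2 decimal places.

R̄ = (6.7 + 6.2 + 9.5 + 7.3 + 3.3 + 2.7 + 6.9 + 5.5 + 7.6 + 5.5 + 3.2) / 11 = 64.4000 / 11 = 5.8545
LCL_R = D₃·R̄ = 0.076 × 5.8545 = 0.4449

0.44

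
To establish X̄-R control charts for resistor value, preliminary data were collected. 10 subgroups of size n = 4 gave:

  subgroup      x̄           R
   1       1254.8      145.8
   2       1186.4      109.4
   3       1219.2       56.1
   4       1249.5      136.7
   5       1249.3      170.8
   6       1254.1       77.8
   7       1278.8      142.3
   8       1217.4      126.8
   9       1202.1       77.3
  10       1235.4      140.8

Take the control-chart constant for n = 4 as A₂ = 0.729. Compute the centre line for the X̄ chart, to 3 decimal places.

1234.700

X̄̄ = (1254.8 + 1186.4 + 1219.2 + 1249.5 + 1249.3 + 1254.1 + 1278.8 + 1217.4 + 1202.1 + 1235.4) / 10 = 12347.0000 / 10 = 1234.7000
CL = X̄̄ = 1234.7000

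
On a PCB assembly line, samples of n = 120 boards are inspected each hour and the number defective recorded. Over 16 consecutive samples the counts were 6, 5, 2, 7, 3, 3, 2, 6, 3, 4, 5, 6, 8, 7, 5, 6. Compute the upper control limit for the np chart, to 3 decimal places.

p̄ = Σdᵢ / (k·n) = 78 / (16 × 120) = 0.04063
UCL = np̄ + 3·√(np̄(1−p̄)) = 4.8750 + 3 × √(4.8750×0.95937) = 4.8750 + 3 × 2.1626 = 11.3629

11.363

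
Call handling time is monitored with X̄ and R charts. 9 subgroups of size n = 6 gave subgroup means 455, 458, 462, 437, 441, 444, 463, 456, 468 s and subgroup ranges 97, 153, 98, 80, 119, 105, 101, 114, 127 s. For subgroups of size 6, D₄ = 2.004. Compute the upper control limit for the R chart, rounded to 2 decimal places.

221.33

R̄ = (97 + 153 + 98 + 80 + 119 + 105 + 101 + 114 + 127) / 9 = 994.0000 / 9 = 110.4444
UCL_R = D₄·R̄ = 2.004 × 110.4444 = 221.3307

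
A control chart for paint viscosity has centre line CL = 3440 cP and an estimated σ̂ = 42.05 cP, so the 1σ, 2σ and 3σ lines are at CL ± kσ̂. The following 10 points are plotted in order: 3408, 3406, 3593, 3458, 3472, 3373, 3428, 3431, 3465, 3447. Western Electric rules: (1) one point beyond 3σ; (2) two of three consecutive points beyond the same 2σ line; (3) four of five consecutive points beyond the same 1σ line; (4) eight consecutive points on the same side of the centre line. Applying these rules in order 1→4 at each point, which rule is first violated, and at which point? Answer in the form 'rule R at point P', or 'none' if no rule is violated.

rule 1 at point 3

Zone of each point (C = within 1σ̂, B = 1σ̂–2σ̂, A = 2σ̂–3σ̂, * = beyond 3σ̂; sign = side of CL): 1:-C, 2:-C, 3:+*, 4:+C, 5:+C, 6:-B, 7:-C, 8:-C, 9:+C, 10:+C
Rule 1 (one point beyond the 3σ limits) is satisfied at point 3.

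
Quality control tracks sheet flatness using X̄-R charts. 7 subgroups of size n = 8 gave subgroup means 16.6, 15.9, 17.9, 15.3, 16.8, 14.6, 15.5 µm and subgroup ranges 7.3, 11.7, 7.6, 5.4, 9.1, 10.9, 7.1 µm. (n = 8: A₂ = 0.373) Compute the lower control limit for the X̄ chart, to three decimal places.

X̄̄ = (16.6 + 15.9 + 17.9 + 15.3 + 16.8 + 14.6 + 15.5) / 7 = 112.6000 / 7 = 16.0857
R̄ = (7.3 + 11.7 + 7.6 + 5.4 + 9.1 + 10.9 + 7.1) / 7 = 59.1000 / 7 = 8.4429
LCL = X̄̄ − A₂·R̄ = 16.0857 − 0.373 × 8.4429 = 12.9365

12.937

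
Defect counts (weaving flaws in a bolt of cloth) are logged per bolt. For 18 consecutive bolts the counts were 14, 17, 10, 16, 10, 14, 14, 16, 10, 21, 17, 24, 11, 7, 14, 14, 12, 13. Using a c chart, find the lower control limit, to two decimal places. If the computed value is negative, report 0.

c̄ = (14 + 17 + 10 + 16 + 10 + 14 + 14 + 16 + 10 + 21 + 17 + 24 + 11 + 7 + 14 + 14 + 12 + 13) / 18 = 254 / 18 = 14.1111
LCL = c̄ − 3√c̄ = 14.1111 − 3 × 3.7565 = 2.8417

2.84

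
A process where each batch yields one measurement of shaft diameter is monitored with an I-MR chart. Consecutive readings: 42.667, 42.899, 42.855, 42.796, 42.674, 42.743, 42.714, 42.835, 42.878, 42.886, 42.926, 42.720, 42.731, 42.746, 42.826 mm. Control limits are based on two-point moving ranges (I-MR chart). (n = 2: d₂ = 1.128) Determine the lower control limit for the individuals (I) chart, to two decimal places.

X̄ = (42.667 + 42.899 + 42.855 + 42.796 + 42.674 + 42.743 + 42.714 + 42.835 + 42.878 + 42.886 + 42.926 + 42.720 + 42.731 + 42.746 + 42.826) / 15 = 42.7931
Moving ranges: 0.232, 0.044, 0.059, 0.122, 0.069, 0.029, 0.121, 0.043, 0.008, 0.040, 0.206, 0.011, 0.015, 0.080; M̄R̄ = 1.0790 / 14 = 0.0771
LCL = X̄ − 3·M̄R̄/d₂ = 42.7931 − 3 × 0.0771 / 1.128 = 42.5881

42.59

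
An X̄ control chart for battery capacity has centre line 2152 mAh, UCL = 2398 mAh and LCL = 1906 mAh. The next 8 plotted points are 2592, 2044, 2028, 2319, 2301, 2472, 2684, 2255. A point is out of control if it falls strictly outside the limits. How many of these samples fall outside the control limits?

3

Compare each point to [1906, 2398]: sample 1 = 2592 > UCL; sample 6 = 2472 > UCL; sample 7 = 2684 > UCL.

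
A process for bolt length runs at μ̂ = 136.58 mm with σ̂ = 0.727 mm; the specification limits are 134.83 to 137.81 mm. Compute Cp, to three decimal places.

0.683

Cp = (USL − LSL) / (6σ̂) = (137.81 − 134.83) / (6 × 0.727) = 2.9800 / 4.3620 = 0.6832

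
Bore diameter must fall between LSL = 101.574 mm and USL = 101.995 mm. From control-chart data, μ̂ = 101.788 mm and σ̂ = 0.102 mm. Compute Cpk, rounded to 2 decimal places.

0.68

Cpu = (USL − μ̂) / (3σ̂) = (101.995 − 101.788) / (3 × 0.102) = 0.6765; Cpl = (μ̂ − LSL) / (3σ̂) = (101.788 − 101.574) / (3 × 0.102) = 0.6993; Cpk = min(Cpu, Cpl) = 0.6765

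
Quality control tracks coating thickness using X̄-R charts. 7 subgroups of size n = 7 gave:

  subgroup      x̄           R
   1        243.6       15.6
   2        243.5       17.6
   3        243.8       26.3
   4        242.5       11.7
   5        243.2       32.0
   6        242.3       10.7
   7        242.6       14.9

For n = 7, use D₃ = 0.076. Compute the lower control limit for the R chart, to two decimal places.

R̄ = (15.6 + 17.6 + 26.3 + 11.7 + 32.0 + 10.7 + 14.9) / 7 = 128.8000 / 7 = 18.4000
LCL_R = D₃·R̄ = 0.076 × 18.4000 = 1.3984

1.40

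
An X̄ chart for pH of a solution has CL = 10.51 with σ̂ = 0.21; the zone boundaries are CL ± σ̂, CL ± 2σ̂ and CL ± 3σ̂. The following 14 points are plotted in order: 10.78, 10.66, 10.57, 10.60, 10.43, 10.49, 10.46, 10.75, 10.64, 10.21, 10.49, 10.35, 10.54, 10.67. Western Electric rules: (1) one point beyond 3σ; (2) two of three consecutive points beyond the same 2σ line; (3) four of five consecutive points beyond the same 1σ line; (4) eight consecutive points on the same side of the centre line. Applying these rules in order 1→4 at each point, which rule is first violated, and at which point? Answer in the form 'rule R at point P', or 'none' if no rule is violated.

none

Zone of each point (C = within 1σ̂, B = 1σ̂–2σ̂, A = 2σ̂–3σ̂, * = beyond 3σ̂; sign = side of CL): 1:+B, 2:+C, 3:+C, 4:+C, 5:-C, 6:-C, 7:-C, 8:+B, 9:+C, 10:-B, 11:-C, 12:-C, 13:+C, 14:+C
No rule fires across all 14 points.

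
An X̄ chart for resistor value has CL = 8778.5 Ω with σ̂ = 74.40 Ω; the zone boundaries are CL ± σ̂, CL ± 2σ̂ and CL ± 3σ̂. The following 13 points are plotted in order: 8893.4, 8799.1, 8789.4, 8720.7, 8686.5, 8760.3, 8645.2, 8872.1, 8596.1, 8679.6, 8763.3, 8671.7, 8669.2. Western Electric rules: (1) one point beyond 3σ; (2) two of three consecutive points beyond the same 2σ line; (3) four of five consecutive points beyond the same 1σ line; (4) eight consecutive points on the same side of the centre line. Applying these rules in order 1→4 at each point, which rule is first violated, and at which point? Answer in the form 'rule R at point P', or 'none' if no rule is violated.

rule 3 at point 13

Zone of each point (C = within 1σ̂, B = 1σ̂–2σ̂, A = 2σ̂–3σ̂, * = beyond 3σ̂; sign = side of CL): 1:+B, 2:+C, 3:+C, 4:-C, 5:-B, 6:-C, 7:-B, 8:+B, 9:-A, 10:-B, 11:-C, 12:-B, 13:-B
Rule 3 (four of five consecutive points beyond the same 1σ limit) is satisfied at point 13.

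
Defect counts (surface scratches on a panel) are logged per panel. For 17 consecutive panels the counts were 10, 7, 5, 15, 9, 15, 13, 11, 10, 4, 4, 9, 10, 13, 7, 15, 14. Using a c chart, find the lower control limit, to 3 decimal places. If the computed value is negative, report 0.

c̄ = (10 + 7 + 5 + 15 + 9 + 15 + 13 + 11 + 10 + 4 + 4 + 9 + 10 + 13 + 7 + 15 + 14) / 17 = 171 / 17 = 10.0588
LCL = c̄ − 3√c̄ = 10.0588 − 3 × 3.1716 = 0.5441

0.544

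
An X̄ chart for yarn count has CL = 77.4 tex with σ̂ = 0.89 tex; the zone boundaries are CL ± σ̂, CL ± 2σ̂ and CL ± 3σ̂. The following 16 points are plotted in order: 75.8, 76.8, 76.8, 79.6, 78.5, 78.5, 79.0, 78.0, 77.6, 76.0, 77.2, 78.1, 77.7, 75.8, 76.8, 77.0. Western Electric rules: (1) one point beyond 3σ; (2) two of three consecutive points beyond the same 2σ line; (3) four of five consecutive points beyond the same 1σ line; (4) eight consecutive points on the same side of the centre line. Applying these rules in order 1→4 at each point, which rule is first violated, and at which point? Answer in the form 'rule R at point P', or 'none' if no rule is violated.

rule 3 at point 7

Zone of each point (C = within 1σ̂, B = 1σ̂–2σ̂, A = 2σ̂–3σ̂, * = beyond 3σ̂; sign = side of CL): 1:-B, 2:-C, 3:-C, 4:+A, 5:+B, 6:+B, 7:+B, 8:+C, 9:+C, 10:-B, 11:-C, 12:+C, 13:+C, 14:-B, 15:-C, 16:-C
Rule 3 (four of five consecutive points beyond the same 1σ limit) is satisfied at point 7.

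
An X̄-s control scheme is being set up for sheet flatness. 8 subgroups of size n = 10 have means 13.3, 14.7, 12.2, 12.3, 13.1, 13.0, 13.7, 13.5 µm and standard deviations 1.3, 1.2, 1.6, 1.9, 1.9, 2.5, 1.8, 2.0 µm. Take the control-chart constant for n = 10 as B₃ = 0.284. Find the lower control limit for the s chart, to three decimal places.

s̄ = (1.3 + 1.2 + 1.6 + 1.9 + 1.9 + 2.5 + 1.8 + 2.0) / 8 = 1.7750
LCL_s = B₃·s̄ = 0.284 × 1.7750 = 0.5041

0.504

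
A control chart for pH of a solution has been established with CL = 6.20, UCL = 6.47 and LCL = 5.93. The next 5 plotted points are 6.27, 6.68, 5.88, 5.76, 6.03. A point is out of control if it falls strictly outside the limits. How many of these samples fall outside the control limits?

Compare each point to [5.93, 6.47]: sample 2 = 6.68 > UCL; sample 3 = 5.88 < LCL; sample 4 = 5.76 < LCL.

3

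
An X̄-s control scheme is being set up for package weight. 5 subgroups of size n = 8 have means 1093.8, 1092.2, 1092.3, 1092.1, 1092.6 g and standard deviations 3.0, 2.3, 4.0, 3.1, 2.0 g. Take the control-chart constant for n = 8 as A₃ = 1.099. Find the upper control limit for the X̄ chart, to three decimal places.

X̄̄ = (1093.8 + 1092.2 + 1092.3 + 1092.1 + 1092.6) / 5 = 1092.6000
s̄ = (3.0 + 2.3 + 4.0 + 3.1 + 2.0) / 5 = 2.8800
UCL = X̄̄ + A₃·s̄ = 1092.6000 + 1.099 × 2.8800 = 1095.7651

1095.765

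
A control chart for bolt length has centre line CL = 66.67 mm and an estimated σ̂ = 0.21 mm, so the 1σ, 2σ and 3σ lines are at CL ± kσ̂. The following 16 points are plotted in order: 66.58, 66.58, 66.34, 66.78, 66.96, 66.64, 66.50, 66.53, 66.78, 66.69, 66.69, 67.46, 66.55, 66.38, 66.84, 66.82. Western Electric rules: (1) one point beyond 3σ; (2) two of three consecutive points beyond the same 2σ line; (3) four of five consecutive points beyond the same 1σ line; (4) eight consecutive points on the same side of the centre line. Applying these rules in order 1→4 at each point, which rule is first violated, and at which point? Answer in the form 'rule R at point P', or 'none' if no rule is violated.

Zone of each point (C = within 1σ̂, B = 1σ̂–2σ̂, A = 2σ̂–3σ̂, * = beyond 3σ̂; sign = side of CL): 1:-C, 2:-C, 3:-B, 4:+C, 5:+B, 6:-C, 7:-C, 8:-C, 9:+C, 10:+C, 11:+C, 12:+*, 13:-C, 14:-B, 15:+C, 16:+C
Rule 1 (one point beyond the 3σ limits) is satisfied at point 12.

rule 1 at point 12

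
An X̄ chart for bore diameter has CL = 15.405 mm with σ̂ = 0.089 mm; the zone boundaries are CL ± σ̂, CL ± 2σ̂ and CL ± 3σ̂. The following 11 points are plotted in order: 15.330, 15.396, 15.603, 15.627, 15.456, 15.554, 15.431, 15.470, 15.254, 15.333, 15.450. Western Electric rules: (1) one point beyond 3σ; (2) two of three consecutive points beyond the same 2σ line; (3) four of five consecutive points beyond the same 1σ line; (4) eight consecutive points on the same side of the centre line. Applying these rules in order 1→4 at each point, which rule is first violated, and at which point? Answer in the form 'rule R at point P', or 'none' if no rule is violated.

rule 2 at point 4

Zone of each point (C = within 1σ̂, B = 1σ̂–2σ̂, A = 2σ̂–3σ̂, * = beyond 3σ̂; sign = side of CL): 1:-C, 2:-C, 3:+A, 4:+A, 5:+C, 6:+B, 7:+C, 8:+C, 9:-B, 10:-C, 11:+C
Rule 2 (two of three consecutive points beyond the same 2σ limit) is satisfied at point 4.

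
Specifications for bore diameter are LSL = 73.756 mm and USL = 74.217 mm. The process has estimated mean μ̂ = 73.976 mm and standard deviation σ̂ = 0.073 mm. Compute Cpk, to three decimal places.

1.005

Cpu = (USL − μ̂) / (3σ̂) = (74.217 − 73.976) / (3 × 0.073) = 1.1005; Cpl = (μ̂ − LSL) / (3σ̂) = (73.976 − 73.756) / (3 × 0.073) = 1.0046; Cpk = min(Cpu, Cpl) = 1.0046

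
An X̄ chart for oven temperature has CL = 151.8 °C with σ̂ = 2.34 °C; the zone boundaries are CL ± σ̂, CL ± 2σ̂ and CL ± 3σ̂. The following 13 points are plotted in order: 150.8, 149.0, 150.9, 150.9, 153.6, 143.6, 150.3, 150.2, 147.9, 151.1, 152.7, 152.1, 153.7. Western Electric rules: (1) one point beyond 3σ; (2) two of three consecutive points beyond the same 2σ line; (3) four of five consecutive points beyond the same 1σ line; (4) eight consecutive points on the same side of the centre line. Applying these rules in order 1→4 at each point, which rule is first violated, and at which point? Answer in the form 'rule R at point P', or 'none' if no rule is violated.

Zone of each point (C = within 1σ̂, B = 1σ̂–2σ̂, A = 2σ̂–3σ̂, * = beyond 3σ̂; sign = side of CL): 1:-C, 2:-B, 3:-C, 4:-C, 5:+C, 6:-*, 7:-C, 8:-C, 9:-B, 10:-C, 11:+C, 12:+C, 13:+C
Rule 1 (one point beyond the 3σ limits) is satisfied at point 6.

rule 1 at point 6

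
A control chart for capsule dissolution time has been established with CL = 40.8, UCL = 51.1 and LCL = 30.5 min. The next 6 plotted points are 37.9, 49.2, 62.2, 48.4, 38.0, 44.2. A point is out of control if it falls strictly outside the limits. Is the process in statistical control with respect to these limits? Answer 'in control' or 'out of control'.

out of control

Compare each point to [30.5, 51.1]: sample 3 = 62.2 > UCL.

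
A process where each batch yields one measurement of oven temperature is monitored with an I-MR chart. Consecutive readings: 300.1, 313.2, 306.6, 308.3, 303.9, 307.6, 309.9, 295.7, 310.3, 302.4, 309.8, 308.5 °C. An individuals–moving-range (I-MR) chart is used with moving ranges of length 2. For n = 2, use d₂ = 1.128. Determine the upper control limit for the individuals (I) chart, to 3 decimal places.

X̄ = (300.1 + 313.2 + 306.6 + 308.3 + 303.9 + 307.6 + 309.9 + 295.7 + 310.3 + 302.4 + 309.8 + 308.5) / 12 = 306.3583
Moving ranges: 13.1, 6.6, 1.7, 4.4, 3.7, 2.3, 14.2, 14.6, 7.9, 7.4, 1.3; M̄R̄ = 77.2000 / 11 = 7.0182
UCL = X̄ + 3·M̄R̄/d₂ = 306.3583 + 3 × 7.0182 / 1.128 = 325.0237

325.024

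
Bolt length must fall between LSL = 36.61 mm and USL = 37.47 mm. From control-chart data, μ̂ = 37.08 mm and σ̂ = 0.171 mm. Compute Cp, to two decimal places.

0.84

Cp = (USL − LSL) / (6σ̂) = (37.47 − 36.61) / (6 × 0.171) = 0.8600 / 1.0260 = 0.8382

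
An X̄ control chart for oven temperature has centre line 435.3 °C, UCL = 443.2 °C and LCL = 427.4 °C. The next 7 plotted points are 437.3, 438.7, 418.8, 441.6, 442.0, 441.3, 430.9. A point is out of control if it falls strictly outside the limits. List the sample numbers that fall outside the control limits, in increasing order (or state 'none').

3

Compare each point to [427.4, 443.2]: sample 3 = 418.8 < LCL.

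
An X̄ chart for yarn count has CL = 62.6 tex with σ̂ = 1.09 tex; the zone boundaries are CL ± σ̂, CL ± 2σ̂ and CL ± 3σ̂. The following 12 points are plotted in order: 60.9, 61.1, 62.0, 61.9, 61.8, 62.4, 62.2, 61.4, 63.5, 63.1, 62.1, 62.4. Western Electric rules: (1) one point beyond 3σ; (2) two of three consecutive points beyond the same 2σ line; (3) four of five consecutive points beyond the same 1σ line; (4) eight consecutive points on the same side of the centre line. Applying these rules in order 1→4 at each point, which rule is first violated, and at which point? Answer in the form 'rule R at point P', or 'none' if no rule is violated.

Zone of each point (C = within 1σ̂, B = 1σ̂–2σ̂, A = 2σ̂–3σ̂, * = beyond 3σ̂; sign = side of CL): 1:-B, 2:-B, 3:-C, 4:-C, 5:-C, 6:-C, 7:-C, 8:-B, 9:+C, 10:+C, 11:-C, 12:-C
Rule 4 (eight consecutive points on the same side of the centre line) is satisfied at point 8.

rule 4 at point 8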